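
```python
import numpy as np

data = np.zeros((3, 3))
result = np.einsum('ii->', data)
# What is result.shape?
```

()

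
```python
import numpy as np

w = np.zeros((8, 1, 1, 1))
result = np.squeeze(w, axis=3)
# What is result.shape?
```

(8, 1, 1)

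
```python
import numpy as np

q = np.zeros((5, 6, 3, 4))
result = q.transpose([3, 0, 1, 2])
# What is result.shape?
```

(4, 5, 6, 3)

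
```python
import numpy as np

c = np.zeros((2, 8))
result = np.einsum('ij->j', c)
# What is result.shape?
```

(8,)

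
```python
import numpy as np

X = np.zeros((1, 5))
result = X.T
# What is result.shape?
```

(5, 1)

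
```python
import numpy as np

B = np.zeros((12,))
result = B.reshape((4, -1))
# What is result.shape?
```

(4, 3)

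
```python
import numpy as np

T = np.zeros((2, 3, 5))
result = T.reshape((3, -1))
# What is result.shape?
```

(3, 10)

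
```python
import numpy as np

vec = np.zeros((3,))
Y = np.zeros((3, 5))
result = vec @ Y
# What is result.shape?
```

(5,)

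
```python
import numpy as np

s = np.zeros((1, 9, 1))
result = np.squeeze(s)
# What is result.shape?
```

(9,)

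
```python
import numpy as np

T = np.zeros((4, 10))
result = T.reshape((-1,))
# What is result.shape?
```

(40,)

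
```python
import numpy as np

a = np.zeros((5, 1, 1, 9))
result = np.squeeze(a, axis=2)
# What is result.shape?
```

(5, 1, 9)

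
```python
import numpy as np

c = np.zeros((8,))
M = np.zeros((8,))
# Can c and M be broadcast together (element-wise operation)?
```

Yes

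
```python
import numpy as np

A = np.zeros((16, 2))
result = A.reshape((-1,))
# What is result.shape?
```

(32,)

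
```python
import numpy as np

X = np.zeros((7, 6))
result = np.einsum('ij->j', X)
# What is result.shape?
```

(6,)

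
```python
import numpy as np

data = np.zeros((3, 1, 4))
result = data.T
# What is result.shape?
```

(4, 1, 3)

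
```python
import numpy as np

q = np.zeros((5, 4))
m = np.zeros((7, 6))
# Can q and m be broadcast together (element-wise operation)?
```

No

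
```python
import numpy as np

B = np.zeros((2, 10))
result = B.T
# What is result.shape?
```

(10, 2)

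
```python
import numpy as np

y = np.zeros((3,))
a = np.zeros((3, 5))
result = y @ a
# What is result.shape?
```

(5,)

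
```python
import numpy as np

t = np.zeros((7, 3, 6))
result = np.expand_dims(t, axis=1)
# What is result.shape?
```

(7, 1, 3, 6)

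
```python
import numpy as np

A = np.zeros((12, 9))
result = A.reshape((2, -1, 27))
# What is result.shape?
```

(2, 2, 27)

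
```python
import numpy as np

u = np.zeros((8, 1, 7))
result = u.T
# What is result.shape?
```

(7, 1, 8)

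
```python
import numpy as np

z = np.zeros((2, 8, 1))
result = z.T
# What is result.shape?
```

(1, 8, 2)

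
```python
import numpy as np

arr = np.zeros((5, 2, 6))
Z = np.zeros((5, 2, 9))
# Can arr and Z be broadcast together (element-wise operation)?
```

No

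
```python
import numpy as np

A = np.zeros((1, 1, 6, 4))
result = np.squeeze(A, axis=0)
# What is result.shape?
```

(1, 6, 4)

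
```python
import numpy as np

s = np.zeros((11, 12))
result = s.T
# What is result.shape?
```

(12, 11)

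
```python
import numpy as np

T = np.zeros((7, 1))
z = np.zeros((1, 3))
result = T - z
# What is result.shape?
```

(7, 3)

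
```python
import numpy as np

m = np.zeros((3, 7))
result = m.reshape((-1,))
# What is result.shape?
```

(21,)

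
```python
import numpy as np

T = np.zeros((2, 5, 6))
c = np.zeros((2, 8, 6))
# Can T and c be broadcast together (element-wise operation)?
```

No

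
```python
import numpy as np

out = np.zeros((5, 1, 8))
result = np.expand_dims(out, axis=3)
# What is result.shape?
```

(5, 1, 8, 1)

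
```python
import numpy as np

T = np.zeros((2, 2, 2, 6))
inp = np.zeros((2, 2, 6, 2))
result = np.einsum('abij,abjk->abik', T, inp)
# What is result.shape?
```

(2, 2, 2, 2)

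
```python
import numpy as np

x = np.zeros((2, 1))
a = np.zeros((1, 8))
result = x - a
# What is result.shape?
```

(2, 8)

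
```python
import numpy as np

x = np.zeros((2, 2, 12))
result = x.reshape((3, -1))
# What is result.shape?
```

(3, 16)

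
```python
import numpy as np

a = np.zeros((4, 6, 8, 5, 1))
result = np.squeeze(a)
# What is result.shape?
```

(4, 6, 8, 5)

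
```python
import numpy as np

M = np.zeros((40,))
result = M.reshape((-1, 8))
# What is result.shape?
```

(5, 8)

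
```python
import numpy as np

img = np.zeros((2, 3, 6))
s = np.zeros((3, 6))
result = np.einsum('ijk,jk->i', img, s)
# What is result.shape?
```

(2,)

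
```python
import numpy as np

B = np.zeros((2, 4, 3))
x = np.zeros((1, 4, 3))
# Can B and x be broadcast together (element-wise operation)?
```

Yes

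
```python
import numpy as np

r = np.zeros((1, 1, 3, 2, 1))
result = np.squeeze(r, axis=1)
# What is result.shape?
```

(1, 3, 2, 1)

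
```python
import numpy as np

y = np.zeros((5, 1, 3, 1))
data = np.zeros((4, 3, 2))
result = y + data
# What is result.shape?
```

(5, 4, 3, 2)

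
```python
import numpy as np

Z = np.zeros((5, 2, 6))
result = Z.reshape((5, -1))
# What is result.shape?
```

(5, 12)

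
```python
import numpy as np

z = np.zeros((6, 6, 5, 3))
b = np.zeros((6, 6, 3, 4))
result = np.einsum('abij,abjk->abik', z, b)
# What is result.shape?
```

(6, 6, 5, 4)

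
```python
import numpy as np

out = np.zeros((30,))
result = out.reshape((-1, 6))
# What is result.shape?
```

(5, 6)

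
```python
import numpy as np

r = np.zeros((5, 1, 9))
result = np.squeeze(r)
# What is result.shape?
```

(5, 9)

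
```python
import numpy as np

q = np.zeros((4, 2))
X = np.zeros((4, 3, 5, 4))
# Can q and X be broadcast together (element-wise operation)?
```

No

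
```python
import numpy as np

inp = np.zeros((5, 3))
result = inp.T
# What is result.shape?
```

(3, 5)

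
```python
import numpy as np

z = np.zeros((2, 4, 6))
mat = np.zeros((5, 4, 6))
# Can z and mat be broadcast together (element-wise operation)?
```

No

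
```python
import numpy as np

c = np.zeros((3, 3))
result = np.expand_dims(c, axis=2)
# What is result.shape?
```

(3, 3, 1)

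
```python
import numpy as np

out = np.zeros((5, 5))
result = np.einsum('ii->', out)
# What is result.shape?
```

()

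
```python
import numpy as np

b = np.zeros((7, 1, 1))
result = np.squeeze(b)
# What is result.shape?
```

(7,)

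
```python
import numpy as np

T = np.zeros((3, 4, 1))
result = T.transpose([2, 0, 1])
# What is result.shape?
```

(1, 3, 4)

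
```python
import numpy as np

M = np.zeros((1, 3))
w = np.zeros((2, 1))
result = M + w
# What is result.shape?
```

(2, 3)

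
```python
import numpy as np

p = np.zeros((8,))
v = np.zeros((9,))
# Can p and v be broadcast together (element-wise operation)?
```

No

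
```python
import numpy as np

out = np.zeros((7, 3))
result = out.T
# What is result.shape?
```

(3, 7)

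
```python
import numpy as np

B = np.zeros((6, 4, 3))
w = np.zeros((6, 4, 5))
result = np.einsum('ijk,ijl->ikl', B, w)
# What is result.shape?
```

(6, 3, 5)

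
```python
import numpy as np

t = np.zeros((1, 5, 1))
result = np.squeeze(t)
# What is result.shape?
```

(5,)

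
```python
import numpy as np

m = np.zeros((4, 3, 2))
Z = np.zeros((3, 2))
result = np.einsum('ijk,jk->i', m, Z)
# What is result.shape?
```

(4,)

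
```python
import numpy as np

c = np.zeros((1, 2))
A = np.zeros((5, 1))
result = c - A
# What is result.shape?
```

(5, 2)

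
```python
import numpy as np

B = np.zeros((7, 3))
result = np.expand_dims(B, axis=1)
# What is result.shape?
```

(7, 1, 3)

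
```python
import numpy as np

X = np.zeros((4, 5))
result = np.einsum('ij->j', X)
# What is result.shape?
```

(5,)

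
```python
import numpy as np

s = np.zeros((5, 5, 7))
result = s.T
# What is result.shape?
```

(7, 5, 5)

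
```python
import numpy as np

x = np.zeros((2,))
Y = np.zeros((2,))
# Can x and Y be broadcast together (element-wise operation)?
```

Yes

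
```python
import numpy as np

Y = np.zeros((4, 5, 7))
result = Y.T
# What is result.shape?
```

(7, 5, 4)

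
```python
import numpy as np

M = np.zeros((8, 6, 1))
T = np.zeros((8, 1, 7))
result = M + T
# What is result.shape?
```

(8, 6, 7)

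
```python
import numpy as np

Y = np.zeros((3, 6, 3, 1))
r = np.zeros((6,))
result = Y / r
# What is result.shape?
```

(3, 6, 3, 6)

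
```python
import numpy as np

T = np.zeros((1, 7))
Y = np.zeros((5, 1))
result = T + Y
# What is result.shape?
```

(5, 7)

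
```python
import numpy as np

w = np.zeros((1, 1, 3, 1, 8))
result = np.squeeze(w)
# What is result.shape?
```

(3, 8)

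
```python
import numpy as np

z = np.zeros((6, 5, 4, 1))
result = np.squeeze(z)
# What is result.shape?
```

(6, 5, 4)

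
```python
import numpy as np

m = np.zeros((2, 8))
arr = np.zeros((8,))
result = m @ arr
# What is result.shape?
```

(2,)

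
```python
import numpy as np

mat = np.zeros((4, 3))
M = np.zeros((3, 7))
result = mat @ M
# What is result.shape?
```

(4, 7)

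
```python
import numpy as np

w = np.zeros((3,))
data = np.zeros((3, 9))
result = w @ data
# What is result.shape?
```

(9,)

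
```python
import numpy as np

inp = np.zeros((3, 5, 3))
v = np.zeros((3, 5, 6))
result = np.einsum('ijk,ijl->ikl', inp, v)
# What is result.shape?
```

(3, 3, 6)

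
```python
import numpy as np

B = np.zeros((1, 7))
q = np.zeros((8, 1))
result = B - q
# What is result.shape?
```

(8, 7)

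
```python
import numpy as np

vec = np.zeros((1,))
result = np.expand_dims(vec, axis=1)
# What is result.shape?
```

(1, 1)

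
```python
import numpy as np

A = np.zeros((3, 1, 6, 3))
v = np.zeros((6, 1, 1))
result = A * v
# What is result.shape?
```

(3, 6, 6, 3)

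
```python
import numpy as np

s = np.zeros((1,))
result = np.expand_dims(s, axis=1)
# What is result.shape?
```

(1, 1)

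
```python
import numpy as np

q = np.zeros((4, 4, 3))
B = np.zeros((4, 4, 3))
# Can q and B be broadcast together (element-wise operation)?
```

Yes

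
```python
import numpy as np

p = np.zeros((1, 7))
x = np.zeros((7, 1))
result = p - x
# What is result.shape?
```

(7, 7)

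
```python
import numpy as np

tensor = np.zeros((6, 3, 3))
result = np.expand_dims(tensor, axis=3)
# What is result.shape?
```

(6, 3, 3, 1)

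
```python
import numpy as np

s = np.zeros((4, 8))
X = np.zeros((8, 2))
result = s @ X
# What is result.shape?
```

(4, 2)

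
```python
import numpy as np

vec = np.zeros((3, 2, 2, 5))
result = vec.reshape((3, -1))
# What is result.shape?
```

(3, 20)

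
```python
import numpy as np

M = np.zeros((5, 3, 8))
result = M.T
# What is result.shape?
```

(8, 3, 5)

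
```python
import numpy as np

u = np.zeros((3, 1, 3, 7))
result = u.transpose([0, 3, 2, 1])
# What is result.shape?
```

(3, 7, 3, 1)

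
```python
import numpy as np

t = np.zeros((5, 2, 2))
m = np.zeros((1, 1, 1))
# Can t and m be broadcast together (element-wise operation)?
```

Yes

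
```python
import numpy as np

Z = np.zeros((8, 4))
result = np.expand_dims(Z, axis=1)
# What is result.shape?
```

(8, 1, 4)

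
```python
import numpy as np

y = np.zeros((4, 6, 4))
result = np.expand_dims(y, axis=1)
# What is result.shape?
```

(4, 1, 6, 4)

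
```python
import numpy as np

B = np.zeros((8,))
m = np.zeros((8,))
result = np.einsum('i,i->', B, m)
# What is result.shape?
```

()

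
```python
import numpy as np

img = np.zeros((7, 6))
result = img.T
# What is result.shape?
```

(6, 7)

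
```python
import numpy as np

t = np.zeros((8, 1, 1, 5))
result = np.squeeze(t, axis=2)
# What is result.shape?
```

(8, 1, 5)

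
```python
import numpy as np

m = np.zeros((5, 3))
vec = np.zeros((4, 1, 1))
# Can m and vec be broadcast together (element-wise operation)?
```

Yes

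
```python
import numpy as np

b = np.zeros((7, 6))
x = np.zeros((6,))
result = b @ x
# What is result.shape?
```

(7,)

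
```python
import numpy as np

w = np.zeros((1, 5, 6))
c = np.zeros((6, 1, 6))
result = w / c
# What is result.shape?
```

(6, 5, 6)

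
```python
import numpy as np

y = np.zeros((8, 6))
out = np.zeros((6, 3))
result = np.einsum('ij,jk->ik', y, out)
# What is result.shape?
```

(8, 3)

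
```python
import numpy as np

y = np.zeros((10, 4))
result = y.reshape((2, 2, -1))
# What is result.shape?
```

(2, 2, 10)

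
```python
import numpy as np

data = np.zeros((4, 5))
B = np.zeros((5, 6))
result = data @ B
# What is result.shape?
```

(4, 6)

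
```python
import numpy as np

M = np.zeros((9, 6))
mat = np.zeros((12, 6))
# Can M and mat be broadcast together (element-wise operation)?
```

No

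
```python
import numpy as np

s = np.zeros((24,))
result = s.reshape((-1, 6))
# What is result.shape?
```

(4, 6)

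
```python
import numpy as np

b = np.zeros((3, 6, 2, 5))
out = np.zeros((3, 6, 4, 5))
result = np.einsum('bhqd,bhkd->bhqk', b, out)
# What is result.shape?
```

(3, 6, 2, 4)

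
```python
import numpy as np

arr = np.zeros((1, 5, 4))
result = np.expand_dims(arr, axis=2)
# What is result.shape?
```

(1, 5, 1, 4)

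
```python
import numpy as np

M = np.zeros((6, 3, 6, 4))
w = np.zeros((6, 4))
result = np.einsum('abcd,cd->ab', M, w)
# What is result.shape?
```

(6, 3)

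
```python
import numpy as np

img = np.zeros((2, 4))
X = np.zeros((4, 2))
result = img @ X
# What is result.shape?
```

(2, 2)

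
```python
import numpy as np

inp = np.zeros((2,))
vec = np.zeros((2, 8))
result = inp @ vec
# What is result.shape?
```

(8,)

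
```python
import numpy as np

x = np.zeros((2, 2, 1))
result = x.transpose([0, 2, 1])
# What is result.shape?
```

(2, 1, 2)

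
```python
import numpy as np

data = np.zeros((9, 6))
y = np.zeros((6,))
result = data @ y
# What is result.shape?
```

(9,)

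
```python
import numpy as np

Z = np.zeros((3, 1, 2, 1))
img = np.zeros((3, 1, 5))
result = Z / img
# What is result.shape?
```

(3, 3, 2, 5)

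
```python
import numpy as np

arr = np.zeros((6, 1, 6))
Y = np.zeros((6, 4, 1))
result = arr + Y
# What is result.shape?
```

(6, 4, 6)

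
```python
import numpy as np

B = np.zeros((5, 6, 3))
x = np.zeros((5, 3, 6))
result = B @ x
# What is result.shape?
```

(5, 6, 6)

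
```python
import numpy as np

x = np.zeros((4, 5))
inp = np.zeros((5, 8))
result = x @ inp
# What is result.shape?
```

(4, 8)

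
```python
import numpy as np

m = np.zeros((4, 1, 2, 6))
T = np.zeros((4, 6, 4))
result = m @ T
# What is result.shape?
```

(4, 4, 2, 4)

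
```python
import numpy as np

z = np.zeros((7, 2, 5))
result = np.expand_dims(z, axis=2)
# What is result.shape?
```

(7, 2, 1, 5)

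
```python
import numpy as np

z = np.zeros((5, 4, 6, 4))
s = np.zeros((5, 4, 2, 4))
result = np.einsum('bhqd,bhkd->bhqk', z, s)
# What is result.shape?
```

(5, 4, 6, 2)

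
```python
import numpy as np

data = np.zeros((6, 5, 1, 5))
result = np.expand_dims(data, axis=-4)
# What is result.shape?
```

(6, 1, 5, 1, 5)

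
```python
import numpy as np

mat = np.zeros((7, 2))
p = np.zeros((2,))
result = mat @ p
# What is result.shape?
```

(7,)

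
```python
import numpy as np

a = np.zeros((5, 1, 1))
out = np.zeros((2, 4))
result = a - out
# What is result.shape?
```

(5, 2, 4)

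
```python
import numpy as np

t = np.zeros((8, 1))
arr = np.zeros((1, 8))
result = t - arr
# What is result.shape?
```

(8, 8)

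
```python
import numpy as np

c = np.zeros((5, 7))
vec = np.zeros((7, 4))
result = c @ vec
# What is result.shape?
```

(5, 4)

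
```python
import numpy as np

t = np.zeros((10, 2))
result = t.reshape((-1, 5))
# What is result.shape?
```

(4, 5)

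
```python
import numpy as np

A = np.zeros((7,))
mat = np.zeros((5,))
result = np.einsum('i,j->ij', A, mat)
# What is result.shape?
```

(7, 5)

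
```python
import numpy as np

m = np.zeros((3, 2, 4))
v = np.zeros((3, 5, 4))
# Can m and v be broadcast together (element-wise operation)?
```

No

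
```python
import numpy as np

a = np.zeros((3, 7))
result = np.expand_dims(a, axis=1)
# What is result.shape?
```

(3, 1, 7)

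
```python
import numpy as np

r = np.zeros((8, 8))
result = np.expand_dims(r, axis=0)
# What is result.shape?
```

(1, 8, 8)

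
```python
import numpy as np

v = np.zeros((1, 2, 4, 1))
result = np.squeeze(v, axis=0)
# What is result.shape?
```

(2, 4, 1)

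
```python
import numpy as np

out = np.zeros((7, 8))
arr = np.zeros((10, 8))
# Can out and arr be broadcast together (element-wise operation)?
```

No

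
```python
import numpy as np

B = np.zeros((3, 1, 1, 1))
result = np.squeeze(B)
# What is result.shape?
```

(3,)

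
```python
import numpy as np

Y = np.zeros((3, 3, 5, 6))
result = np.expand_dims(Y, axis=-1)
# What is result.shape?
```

(3, 3, 5, 6, 1)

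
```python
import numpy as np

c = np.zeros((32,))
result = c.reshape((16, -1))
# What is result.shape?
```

(16, 2)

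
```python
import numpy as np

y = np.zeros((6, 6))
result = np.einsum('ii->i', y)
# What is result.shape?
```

(6,)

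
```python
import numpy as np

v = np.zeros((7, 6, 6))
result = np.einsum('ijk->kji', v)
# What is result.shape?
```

(6, 6, 7)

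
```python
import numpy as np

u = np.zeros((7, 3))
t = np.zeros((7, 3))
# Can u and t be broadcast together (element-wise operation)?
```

Yes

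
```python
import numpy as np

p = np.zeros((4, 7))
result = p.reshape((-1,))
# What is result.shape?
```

(28,)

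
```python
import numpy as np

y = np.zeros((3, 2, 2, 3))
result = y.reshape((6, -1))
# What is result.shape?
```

(6, 6)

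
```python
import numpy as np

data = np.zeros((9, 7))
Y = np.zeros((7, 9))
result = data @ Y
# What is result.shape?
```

(9, 9)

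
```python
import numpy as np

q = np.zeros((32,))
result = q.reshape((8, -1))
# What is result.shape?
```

(8, 4)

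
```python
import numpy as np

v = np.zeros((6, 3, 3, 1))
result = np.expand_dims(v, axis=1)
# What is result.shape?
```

(6, 1, 3, 3, 1)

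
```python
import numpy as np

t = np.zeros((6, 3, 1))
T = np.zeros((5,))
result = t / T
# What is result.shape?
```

(6, 3, 5)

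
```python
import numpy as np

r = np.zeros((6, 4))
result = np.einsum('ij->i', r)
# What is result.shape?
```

(6,)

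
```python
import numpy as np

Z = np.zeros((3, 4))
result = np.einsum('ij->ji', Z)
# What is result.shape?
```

(4, 3)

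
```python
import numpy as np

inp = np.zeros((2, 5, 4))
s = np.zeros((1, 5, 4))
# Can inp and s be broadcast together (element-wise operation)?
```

Yes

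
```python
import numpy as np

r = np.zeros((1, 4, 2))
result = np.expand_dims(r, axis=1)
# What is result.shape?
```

(1, 1, 4, 2)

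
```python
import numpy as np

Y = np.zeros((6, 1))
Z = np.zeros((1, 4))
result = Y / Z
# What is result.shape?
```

(6, 4)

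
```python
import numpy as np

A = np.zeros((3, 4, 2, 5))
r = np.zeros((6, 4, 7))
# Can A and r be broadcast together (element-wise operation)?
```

No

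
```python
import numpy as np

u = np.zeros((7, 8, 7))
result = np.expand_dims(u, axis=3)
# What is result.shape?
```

(7, 8, 7, 1)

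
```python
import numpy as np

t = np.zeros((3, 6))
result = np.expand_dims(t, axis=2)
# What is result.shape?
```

(3, 6, 1)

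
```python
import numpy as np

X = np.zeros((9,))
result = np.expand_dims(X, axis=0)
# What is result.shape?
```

(1, 9)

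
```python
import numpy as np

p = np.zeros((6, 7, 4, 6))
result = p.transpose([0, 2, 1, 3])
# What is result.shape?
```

(6, 4, 7, 6)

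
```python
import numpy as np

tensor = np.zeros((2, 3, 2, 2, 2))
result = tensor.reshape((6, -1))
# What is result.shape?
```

(6, 8)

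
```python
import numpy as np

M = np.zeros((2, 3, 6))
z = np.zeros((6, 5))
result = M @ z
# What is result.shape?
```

(2, 3, 5)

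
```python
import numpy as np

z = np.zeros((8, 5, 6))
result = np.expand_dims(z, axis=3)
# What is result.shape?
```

(8, 5, 6, 1)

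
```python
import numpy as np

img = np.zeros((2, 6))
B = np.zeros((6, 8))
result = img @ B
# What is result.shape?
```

(2, 8)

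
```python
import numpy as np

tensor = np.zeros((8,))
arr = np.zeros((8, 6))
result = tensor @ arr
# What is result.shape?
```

(6,)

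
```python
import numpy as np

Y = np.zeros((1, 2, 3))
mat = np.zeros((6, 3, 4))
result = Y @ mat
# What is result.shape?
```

(6, 2, 4)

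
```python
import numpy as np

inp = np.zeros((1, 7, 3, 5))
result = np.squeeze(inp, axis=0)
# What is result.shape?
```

(7, 3, 5)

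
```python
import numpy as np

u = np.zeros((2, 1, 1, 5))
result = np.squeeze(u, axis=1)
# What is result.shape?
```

(2, 1, 5)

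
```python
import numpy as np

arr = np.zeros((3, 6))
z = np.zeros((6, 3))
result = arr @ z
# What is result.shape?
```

(3, 3)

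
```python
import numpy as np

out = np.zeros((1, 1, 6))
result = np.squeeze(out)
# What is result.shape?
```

(6,)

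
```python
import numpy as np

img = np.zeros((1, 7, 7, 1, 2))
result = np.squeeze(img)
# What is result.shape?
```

(7, 7, 2)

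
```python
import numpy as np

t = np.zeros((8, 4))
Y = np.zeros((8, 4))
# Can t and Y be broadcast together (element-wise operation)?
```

Yes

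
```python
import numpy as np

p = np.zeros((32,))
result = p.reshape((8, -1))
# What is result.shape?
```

(8, 4)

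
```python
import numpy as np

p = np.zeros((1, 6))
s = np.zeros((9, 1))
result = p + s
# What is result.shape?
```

(9, 6)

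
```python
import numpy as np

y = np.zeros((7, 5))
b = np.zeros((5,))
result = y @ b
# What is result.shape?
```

(7,)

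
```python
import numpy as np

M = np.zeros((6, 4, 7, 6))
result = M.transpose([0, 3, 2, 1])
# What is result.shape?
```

(6, 6, 7, 4)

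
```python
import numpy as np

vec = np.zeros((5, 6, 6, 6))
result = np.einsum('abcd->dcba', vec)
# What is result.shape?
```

(6, 6, 6, 5)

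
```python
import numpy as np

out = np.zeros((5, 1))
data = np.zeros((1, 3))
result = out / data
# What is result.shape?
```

(5, 3)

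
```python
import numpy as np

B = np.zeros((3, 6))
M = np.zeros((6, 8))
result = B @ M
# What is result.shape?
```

(3, 8)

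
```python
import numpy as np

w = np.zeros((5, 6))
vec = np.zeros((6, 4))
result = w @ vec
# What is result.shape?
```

(5, 4)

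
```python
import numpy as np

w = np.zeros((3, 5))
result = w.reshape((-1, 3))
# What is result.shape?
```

(5, 3)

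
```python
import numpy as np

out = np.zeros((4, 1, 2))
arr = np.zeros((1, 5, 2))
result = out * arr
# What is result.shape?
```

(4, 5, 2)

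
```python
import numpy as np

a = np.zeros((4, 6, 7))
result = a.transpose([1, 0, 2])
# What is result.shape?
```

(6, 4, 7)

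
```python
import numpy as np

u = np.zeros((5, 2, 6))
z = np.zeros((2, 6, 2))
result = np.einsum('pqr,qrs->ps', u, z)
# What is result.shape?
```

(5, 2)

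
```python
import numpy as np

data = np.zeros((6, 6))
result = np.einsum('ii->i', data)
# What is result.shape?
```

(6,)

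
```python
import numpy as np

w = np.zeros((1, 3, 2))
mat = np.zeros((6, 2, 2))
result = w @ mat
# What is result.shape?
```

(6, 3, 2)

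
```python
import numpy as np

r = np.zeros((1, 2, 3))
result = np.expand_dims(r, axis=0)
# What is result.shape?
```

(1, 1, 2, 3)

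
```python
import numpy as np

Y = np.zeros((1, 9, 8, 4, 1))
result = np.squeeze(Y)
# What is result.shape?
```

(9, 8, 4)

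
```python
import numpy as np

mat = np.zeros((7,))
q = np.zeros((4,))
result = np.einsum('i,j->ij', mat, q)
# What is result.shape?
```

(7, 4)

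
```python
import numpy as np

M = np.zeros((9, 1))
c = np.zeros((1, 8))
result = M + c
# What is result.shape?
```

(9, 8)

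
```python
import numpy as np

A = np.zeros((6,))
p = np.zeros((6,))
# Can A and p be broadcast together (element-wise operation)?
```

Yes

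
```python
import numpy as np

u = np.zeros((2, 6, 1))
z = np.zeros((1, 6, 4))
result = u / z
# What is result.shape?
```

(2, 6, 4)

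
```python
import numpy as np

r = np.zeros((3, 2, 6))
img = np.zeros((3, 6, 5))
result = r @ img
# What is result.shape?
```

(3, 2, 5)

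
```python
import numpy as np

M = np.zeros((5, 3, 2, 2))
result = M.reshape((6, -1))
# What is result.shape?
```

(6, 10)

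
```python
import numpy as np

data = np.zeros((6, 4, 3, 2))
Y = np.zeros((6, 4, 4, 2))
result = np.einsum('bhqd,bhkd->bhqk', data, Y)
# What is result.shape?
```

(6, 4, 3, 4)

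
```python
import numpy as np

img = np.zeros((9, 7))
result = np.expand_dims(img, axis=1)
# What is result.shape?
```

(9, 1, 7)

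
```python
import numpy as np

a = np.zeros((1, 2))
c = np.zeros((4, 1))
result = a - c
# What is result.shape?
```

(4, 2)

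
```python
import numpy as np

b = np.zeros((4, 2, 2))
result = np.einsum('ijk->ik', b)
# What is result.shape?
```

(4, 2)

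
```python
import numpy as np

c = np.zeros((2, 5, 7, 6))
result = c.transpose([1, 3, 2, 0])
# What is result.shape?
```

(5, 6, 7, 2)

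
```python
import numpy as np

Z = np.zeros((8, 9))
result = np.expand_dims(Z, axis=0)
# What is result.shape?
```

(1, 8, 9)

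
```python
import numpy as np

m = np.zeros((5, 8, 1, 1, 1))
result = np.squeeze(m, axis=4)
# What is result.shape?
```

(5, 8, 1, 1)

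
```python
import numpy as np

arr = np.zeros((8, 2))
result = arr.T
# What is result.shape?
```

(2, 8)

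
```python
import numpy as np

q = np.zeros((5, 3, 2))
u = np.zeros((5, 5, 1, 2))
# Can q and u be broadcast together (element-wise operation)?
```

Yes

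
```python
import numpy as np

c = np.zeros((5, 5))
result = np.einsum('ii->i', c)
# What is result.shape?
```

(5,)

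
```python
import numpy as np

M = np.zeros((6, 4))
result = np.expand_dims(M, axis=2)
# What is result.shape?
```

(6, 4, 1)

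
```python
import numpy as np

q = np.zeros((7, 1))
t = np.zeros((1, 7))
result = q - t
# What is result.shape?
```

(7, 7)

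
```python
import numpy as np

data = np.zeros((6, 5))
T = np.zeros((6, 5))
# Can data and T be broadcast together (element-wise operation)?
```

Yes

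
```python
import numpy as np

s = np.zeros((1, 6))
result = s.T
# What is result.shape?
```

(6, 1)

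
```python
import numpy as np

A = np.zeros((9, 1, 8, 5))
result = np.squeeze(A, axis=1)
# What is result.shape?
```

(9, 8, 5)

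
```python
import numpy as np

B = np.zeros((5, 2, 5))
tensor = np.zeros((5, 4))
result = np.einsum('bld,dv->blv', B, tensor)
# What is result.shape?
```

(5, 2, 4)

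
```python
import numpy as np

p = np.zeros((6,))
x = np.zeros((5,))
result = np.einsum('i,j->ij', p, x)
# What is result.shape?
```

(6, 5)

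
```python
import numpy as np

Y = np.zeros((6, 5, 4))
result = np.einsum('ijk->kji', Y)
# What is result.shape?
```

(4, 5, 6)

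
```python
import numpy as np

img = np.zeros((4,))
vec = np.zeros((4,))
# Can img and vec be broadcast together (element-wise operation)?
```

Yes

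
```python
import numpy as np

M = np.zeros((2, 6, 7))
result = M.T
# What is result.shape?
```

(7, 6, 2)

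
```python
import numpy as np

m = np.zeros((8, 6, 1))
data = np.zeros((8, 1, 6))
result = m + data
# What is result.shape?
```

(8, 6, 6)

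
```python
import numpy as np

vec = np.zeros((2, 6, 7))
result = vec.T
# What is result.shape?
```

(7, 6, 2)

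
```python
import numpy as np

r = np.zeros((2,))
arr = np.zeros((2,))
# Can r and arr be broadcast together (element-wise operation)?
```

Yes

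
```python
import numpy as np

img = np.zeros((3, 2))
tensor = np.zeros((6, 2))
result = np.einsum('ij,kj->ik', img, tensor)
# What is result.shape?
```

(3, 6)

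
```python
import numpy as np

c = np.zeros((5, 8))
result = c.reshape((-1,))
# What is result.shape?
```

(40,)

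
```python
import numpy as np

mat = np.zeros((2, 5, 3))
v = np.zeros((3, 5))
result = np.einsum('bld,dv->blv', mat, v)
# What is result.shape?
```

(2, 5, 5)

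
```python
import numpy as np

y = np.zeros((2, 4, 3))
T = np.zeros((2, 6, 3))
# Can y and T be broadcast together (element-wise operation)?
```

No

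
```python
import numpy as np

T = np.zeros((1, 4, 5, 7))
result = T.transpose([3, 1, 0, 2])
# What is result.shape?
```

(7, 4, 1, 5)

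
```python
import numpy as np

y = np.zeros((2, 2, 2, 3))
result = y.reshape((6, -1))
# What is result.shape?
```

(6, 4)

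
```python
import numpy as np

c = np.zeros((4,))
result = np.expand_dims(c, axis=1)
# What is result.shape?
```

(4, 1)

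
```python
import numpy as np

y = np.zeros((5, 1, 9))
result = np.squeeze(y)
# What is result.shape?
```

(5, 9)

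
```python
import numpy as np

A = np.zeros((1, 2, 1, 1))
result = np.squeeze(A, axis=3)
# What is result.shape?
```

(1, 2, 1)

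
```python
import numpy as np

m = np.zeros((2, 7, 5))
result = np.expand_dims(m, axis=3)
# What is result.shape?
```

(2, 7, 5, 1)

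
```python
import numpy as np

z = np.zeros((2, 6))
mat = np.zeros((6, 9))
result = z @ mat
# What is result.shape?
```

(2, 9)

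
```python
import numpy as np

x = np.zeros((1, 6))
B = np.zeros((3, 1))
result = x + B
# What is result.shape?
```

(3, 6)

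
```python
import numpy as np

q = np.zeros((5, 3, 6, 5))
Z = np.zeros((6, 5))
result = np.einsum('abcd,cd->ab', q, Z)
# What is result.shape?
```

(5, 3)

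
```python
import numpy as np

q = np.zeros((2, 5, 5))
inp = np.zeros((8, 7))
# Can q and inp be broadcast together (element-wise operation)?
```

No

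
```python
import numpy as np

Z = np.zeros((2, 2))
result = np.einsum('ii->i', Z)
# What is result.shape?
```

(2,)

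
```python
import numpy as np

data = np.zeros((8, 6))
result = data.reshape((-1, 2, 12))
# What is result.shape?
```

(2, 2, 12)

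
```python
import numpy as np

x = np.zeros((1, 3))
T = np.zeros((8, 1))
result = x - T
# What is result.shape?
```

(8, 3)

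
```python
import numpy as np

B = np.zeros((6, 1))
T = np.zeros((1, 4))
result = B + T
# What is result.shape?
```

(6, 4)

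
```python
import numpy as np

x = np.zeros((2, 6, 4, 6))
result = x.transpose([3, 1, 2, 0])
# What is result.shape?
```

(6, 6, 4, 2)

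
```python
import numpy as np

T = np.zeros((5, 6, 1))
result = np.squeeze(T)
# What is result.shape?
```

(5, 6)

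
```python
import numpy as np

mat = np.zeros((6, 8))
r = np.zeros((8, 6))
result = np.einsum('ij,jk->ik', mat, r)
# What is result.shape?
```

(6, 6)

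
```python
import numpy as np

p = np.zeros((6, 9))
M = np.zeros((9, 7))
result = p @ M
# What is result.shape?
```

(6, 7)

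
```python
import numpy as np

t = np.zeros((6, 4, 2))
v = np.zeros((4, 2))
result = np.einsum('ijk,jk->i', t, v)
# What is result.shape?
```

(6,)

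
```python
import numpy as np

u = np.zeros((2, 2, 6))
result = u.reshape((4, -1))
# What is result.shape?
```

(4, 6)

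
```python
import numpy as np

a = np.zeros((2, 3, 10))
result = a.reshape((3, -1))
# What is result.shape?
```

(3, 20)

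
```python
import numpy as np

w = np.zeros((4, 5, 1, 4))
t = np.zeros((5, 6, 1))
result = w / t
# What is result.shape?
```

(4, 5, 6, 4)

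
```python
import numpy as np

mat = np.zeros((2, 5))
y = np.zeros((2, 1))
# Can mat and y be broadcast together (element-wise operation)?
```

Yes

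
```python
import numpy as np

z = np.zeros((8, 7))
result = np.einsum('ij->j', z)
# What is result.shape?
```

(7,)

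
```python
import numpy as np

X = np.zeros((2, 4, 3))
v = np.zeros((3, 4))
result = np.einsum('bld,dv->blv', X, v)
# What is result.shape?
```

(2, 4, 4)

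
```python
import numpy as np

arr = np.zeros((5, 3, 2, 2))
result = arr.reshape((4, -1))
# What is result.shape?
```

(4, 15)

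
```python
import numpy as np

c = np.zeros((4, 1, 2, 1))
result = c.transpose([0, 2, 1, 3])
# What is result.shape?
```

(4, 2, 1, 1)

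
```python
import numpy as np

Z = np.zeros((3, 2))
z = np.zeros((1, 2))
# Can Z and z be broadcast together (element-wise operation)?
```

Yes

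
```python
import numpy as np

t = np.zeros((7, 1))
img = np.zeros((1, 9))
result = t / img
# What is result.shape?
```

(7, 9)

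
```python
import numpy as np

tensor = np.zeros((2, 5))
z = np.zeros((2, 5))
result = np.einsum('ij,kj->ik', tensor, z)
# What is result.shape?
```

(2, 2)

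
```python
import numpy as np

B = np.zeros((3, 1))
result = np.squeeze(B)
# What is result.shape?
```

(3,)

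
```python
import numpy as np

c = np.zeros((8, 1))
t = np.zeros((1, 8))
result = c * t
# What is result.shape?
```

(8, 8)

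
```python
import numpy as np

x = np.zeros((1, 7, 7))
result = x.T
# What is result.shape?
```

(7, 7, 1)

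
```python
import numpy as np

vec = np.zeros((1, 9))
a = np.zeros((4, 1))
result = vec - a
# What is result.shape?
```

(4, 9)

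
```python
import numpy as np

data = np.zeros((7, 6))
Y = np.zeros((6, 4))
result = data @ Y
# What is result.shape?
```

(7, 4)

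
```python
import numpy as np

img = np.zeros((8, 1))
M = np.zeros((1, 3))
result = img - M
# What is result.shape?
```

(8, 3)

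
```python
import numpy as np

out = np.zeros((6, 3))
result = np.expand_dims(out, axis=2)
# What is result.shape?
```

(6, 3, 1)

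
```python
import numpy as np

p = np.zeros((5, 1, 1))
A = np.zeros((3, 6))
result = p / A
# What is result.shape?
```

(5, 3, 6)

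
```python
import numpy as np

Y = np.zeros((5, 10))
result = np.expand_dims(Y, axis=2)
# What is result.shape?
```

(5, 10, 1)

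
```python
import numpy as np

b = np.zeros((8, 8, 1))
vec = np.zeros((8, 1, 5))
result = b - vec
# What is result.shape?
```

(8, 8, 5)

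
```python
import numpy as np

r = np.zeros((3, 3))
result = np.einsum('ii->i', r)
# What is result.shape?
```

(3,)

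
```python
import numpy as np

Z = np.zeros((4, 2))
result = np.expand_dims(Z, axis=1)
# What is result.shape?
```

(4, 1, 2)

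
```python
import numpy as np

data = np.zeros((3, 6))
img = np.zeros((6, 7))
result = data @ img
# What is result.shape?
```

(3, 7)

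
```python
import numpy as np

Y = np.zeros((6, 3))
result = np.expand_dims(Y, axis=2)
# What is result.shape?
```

(6, 3, 1)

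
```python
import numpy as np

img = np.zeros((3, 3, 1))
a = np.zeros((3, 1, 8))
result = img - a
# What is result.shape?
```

(3, 3, 8)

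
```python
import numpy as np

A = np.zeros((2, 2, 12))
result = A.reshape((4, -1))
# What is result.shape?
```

(4, 12)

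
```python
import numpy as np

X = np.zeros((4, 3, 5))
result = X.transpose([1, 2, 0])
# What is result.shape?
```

(3, 5, 4)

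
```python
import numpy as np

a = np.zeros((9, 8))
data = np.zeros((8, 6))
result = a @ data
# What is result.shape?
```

(9, 6)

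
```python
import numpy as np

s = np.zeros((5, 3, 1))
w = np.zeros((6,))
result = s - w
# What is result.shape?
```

(5, 3, 6)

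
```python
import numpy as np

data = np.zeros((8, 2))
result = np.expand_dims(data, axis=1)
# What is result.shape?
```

(8, 1, 2)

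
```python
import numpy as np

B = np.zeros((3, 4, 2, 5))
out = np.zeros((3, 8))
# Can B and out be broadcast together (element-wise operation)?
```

No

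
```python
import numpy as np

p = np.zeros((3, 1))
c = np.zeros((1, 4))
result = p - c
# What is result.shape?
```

(3, 4)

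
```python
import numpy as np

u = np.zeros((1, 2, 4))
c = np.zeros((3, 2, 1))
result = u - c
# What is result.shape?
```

(3, 2, 4)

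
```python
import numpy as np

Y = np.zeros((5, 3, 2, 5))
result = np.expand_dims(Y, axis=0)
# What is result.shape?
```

(1, 5, 3, 2, 5)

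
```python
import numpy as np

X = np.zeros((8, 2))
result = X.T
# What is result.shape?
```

(2, 8)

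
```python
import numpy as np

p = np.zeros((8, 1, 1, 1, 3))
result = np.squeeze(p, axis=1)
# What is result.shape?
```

(8, 1, 1, 3)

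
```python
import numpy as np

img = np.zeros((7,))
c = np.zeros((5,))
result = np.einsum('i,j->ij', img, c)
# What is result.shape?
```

(7, 5)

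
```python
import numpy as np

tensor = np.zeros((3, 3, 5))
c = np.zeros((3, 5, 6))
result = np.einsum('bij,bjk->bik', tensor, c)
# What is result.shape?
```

(3, 3, 6)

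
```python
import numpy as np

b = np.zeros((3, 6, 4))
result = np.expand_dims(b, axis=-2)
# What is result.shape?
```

(3, 6, 1, 4)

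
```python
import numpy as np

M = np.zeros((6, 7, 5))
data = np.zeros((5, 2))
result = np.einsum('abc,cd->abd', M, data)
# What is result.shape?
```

(6, 7, 2)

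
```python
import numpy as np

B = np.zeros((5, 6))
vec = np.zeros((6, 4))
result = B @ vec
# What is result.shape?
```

(5, 4)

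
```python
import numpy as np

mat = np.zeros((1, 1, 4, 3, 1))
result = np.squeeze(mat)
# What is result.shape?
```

(4, 3)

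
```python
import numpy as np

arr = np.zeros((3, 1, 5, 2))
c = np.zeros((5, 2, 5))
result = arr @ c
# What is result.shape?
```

(3, 5, 5, 5)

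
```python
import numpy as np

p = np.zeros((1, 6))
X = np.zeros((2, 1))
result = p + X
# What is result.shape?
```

(2, 6)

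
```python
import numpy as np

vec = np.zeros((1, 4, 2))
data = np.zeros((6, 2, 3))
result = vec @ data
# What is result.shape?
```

(6, 4, 3)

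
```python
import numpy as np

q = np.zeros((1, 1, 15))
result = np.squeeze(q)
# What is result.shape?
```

(15,)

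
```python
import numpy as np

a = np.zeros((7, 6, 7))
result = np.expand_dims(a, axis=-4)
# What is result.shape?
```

(1, 7, 6, 7)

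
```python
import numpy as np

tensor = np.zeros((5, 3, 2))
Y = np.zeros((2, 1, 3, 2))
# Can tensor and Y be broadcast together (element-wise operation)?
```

Yes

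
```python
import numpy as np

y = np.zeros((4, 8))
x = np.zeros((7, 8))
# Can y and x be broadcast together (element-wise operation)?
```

No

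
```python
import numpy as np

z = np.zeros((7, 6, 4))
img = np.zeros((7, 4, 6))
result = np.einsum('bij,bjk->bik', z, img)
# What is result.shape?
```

(7, 6, 6)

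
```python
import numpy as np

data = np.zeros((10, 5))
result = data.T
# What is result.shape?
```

(5, 10)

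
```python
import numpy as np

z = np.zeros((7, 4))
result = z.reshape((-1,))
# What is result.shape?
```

(28,)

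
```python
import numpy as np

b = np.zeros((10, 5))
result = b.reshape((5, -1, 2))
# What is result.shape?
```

(5, 5, 2)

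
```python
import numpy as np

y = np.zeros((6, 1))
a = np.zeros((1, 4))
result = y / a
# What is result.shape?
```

(6, 4)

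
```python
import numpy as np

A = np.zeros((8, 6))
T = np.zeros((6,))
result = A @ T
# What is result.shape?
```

(8,)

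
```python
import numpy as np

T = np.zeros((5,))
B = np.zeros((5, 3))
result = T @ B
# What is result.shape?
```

(3,)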